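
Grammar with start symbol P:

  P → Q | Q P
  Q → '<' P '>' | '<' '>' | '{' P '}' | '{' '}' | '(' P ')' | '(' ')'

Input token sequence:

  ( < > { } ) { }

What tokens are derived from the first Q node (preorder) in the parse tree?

( < > { } )

[P [Q ( [P [Q < >] [P [Q { }]]] )] [P [Q { }]]]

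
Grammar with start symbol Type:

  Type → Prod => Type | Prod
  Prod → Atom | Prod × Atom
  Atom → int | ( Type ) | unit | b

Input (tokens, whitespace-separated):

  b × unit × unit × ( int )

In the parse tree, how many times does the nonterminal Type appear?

2

[Type [Prod [Prod [Prod [Prod [Atom b]] × [Atom unit]] × [Atom unit]] × [Atom ( [Type [Prod [Atom int]]] )]]]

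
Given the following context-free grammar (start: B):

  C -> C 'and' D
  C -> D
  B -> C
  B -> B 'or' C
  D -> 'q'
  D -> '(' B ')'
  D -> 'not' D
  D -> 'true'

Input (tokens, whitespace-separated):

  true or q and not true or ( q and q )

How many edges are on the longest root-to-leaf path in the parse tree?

7

[B [B [B [C [D true]]] or [C [C [D q]] and [D not [D true]]]] or [C [D ( [B [C [C [D q]] and [D q]]] )]]]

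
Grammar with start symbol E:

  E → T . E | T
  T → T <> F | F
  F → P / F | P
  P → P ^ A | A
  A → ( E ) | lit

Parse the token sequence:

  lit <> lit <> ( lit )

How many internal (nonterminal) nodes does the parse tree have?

[E [T [T [T [F [P [A lit]]]] <> [F [P [A lit]]]] <> [F [P [A ( [E [T [F [P [A lit]]]]] )]]]]]

18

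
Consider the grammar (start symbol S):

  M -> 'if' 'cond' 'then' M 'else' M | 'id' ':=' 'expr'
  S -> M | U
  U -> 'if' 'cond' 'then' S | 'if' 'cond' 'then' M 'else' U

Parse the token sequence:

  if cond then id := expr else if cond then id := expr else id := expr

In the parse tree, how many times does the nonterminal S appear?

1

[S [M if cond then [M id := expr] else [M if cond then [M id := expr] else [M id := expr]]]]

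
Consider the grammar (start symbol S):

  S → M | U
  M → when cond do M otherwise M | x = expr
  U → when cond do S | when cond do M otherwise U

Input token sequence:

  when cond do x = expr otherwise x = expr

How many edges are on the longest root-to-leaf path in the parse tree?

3

[S [M when cond do [M x = expr] otherwise [M x = expr]]]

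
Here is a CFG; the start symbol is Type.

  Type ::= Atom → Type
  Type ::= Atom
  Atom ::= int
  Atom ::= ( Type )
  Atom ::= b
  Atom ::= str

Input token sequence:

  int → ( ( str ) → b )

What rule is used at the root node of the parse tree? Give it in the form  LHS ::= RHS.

Type ::= Atom → Type

[Type [Atom int] → [Type [Atom ( [Type [Atom ( [Type [Atom str]] )] → [Type [Atom b]]] )]]]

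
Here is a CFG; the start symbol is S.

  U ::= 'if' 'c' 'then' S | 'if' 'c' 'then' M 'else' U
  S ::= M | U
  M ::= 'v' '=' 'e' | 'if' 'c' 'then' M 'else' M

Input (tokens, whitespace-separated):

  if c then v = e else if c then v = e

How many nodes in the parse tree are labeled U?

[S [U if c then [M v = e] else [U if c then [S [M v = e]]]]]

2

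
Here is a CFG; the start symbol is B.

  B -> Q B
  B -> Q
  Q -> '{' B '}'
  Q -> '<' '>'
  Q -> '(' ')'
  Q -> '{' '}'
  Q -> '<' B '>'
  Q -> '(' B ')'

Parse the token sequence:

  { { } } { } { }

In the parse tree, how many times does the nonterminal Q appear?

4

[B [Q { [B [Q { }]] }] [B [Q { }] [B [Q { }]]]]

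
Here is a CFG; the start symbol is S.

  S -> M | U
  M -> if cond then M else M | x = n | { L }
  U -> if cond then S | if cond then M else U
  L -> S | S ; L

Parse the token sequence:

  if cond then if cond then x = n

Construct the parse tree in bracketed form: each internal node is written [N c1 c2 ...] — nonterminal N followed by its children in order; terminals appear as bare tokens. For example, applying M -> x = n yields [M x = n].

[S [U if cond then [S [U if cond then [S [M x = n]]]]]]

S
U
if cond then S
if cond then U
if cond then if cond then S
if cond then if cond then M
if cond then if cond then x = n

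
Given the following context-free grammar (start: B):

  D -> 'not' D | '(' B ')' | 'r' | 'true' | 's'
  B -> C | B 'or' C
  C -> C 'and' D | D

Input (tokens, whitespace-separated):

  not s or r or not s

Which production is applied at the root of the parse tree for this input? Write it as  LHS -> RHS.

B -> B 'or' C

[B [B [B [C [D not [D s]]]] or [C [D r]]] or [C [D not [D s]]]]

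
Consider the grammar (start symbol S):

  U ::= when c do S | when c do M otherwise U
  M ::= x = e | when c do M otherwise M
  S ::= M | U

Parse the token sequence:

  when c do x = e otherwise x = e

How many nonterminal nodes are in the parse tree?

4

[S [M when c do [M x = e] otherwise [M x = e]]]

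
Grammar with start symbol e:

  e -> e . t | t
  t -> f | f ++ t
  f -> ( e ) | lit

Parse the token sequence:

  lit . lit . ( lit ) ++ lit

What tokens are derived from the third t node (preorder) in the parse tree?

( lit ) ++ lit

[e [e [e [t [f lit]]] . [t [f lit]]] . [t [f ( [e [t [f lit]]] )] ++ [t [f lit]]]]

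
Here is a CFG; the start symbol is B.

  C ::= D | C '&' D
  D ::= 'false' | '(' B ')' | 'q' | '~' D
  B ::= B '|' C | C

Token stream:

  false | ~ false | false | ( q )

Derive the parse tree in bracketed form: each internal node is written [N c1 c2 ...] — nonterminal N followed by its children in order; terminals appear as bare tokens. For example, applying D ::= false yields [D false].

B
B | C
B | C | C
B | C | C | C
C | C | C | C
D | C | C | C
false | C | C | C
false | D | C | C
false | ~ D | C | C
false | ~ false | C | C
false | ~ false | D | C
false | ~ false | false | C
false | ~ false | false | D
false | ~ false | false | ( B )
false | ~ false | false | ( C )
false | ~ false | false | ( D )
false | ~ false | false | ( q )

[B [B [B [B [C [D false]]] | [C [D ~ [D false]]]] | [C [D false]]] | [C [D ( [B [C [D q]]] )]]]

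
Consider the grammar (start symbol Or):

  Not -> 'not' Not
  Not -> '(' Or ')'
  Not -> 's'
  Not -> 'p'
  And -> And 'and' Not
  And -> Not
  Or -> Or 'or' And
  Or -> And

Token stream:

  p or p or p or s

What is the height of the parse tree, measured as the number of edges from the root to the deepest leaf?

6

[Or [Or [Or [Or [And [Not p]]] or [And [Not p]]] or [And [Not p]]] or [And [Not s]]]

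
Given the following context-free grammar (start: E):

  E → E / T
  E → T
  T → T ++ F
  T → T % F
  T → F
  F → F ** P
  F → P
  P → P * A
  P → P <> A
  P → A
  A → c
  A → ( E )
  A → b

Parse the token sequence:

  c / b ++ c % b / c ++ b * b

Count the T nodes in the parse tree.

6

[E [E [E [T [F [P [A c]]]]] / [T [T [T [F [P [A b]]]] ++ [F [P [A c]]]] % [F [P [A b]]]]] / [T [T [F [P [A c]]]] ++ [F [P [P [A b]] * [A b]]]]]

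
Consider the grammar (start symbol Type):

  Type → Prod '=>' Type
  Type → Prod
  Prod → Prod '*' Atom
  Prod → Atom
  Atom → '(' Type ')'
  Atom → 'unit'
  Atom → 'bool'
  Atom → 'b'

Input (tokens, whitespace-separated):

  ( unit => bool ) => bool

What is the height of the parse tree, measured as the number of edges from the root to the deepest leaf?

7

[Type [Prod [Atom ( [Type [Prod [Atom unit]] => [Type [Prod [Atom bool]]]] )]] => [Type [Prod [Atom bool]]]]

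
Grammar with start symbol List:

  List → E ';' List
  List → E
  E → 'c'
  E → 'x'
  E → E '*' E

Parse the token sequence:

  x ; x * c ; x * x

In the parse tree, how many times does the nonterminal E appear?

7

[List [E x] ; [List [E [E x] * [E c]] ; [List [E [E x] * [E x]]]]]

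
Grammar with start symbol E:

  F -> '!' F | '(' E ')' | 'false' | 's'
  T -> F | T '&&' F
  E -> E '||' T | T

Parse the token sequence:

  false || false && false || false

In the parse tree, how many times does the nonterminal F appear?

[E [E [E [T [F false]]] || [T [T [F false]] && [F false]]] || [T [F false]]]

4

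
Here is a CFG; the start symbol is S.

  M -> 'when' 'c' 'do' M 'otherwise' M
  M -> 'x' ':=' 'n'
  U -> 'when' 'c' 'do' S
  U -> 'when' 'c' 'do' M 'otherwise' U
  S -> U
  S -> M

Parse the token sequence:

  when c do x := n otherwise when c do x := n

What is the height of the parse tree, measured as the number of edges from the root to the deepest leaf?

[S [U when c do [M x := n] otherwise [U when c do [S [M x := n]]]]]

5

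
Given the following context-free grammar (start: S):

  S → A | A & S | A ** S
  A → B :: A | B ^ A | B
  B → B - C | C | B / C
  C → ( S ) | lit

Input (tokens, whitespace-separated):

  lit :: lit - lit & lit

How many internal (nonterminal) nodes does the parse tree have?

[S [A [B [C lit]] :: [A [B [B [C lit]] - [C lit]]]] & [S [A [B [C lit]]]]]

13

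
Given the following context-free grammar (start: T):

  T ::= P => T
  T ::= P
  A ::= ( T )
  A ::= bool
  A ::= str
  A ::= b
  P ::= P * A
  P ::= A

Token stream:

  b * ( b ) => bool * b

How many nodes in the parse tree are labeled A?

[T [P [P [A b]] * [A ( [T [P [A b]]] )]] => [T [P [P [A bool]] * [A b]]]]

5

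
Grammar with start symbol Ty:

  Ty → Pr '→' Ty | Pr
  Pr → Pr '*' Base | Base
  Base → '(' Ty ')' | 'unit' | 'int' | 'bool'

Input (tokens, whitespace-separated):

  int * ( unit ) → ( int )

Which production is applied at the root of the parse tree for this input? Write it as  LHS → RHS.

[Ty [Pr [Pr [Base int]] * [Base ( [Ty [Pr [Base unit]]] )]] → [Ty [Pr [Base ( [Ty [Pr [Base int]]] )]]]]

Ty → Pr '→' Ty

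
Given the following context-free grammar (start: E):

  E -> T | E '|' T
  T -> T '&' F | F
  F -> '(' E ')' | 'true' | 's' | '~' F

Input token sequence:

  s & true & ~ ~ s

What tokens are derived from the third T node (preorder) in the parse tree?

s

[E [T [T [T [F s]] & [F true]] & [F ~ [F ~ [F s]]]]]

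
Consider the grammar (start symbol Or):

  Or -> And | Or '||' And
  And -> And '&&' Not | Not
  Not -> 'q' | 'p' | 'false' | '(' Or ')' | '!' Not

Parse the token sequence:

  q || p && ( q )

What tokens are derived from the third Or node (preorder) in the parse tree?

q

[Or [Or [And [Not q]]] || [And [And [Not p]] && [Not ( [Or [And [Not q]]] )]]]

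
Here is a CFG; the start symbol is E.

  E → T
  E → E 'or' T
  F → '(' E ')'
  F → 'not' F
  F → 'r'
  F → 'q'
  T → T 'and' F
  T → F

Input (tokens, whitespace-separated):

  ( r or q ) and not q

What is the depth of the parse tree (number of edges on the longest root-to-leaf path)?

[E [T [T [F ( [E [E [T [F r]]] or [T [F q]]] )]] and [F not [F q]]]]

8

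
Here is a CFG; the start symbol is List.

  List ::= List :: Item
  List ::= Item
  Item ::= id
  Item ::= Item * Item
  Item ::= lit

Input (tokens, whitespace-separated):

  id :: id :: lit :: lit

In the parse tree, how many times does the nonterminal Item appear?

[List [List [List [List [Item id]] :: [Item id]] :: [Item lit]] :: [Item lit]]

4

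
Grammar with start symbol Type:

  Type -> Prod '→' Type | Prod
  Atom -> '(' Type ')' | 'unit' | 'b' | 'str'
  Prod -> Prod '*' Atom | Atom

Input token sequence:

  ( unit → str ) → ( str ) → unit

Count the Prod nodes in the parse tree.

6

[Type [Prod [Atom ( [Type [Prod [Atom unit]] → [Type [Prod [Atom str]]]] )]] → [Type [Prod [Atom ( [Type [Prod [Atom str]]] )]] → [Type [Prod [Atom unit]]]]]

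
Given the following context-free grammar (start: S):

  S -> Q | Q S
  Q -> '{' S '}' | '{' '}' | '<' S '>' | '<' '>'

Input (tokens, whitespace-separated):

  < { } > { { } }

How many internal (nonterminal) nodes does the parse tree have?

[S [Q < [S [Q { }]] >] [S [Q { [S [Q { }]] }]]]

8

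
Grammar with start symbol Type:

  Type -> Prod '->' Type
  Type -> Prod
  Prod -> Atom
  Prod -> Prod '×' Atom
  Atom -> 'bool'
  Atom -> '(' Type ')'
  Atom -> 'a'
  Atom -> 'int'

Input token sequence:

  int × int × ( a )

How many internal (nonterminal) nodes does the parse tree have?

10

[Type [Prod [Prod [Prod [Atom int]] × [Atom int]] × [Atom ( [Type [Prod [Atom a]]] )]]]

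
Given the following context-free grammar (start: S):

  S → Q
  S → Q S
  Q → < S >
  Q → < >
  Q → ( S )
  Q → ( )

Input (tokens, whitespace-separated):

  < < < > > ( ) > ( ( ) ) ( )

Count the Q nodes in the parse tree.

[S [Q < [S [Q < [S [Q < >]] >] [S [Q ( )]]] >] [S [Q ( [S [Q ( )]] )] [S [Q ( )]]]]

7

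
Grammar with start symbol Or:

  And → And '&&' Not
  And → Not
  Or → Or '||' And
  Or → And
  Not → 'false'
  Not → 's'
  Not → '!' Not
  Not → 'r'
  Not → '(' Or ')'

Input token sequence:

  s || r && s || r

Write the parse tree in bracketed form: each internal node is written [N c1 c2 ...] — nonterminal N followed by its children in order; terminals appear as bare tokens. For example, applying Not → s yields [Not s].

Or
Or || And
Or || And || And
And || And || And
Not || And || And
s || And || And
s || And && Not || And
s || Not && Not || And
s || r && Not || And
s || r && s || And
s || r && s || Not
s || r && s || r

[Or [Or [Or [And [Not s]]] || [And [And [Not r]] && [Not s]]] || [And [Not r]]]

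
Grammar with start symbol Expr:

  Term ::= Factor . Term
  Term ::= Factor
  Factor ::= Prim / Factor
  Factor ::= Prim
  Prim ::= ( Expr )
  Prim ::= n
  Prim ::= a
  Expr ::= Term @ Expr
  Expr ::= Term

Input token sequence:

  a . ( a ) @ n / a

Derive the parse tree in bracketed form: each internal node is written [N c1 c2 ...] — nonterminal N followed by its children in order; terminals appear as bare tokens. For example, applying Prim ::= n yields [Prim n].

Expr
Term @ Expr
Factor . Term @ Expr
Prim . Term @ Expr
a . Term @ Expr
a . Factor @ Expr
a . Prim @ Expr
a . ( Expr ) @ Expr
a . ( Term ) @ Expr
a . ( Factor ) @ Expr
a . ( Prim ) @ Expr
a . ( a ) @ Expr
a . ( a ) @ Term
a . ( a ) @ Factor
a . ( a ) @ Prim / Factor
a . ( a ) @ n / Factor
a . ( a ) @ n / Prim
a . ( a ) @ n / a

[Expr [Term [Factor [Prim a]] . [Term [Factor [Prim ( [Expr [Term [Factor [Prim a]]]] )]]]] @ [Expr [Term [Factor [Prim n] / [Factor [Prim a]]]]]]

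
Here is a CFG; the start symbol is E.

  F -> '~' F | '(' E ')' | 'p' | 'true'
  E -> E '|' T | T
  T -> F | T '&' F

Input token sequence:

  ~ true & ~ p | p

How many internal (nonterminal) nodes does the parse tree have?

[E [E [T [T [F ~ [F true]]] & [F ~ [F p]]]] | [T [F p]]]

10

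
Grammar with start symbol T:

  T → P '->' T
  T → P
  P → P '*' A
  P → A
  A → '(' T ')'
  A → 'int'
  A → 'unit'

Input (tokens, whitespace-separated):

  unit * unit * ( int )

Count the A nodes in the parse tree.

[T [P [P [P [A unit]] * [A unit]] * [A ( [T [P [A int]]] )]]]

4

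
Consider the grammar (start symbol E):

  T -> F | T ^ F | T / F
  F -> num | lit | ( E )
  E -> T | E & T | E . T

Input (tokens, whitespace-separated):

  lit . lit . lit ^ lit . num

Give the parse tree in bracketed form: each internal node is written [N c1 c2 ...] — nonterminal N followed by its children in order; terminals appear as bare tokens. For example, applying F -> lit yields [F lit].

[E [E [E [E [T [F lit]]] . [T [F lit]]] . [T [T [F lit]] ^ [F lit]]] . [T [F num]]]

E
E . T
E . T . T
E . T . T . T
T . T . T . T
F . T . T . T
lit . T . T . T
lit . F . T . T
lit . lit . T . T
lit . lit . T ^ F . T
lit . lit . F ^ F . T
lit . lit . lit ^ F . T
lit . lit . lit ^ lit . T
lit . lit . lit ^ lit . F
lit . lit . lit ^ lit . num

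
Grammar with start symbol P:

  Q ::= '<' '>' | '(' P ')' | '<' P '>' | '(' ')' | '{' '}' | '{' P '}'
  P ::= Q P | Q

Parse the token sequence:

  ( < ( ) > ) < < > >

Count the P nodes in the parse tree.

[P [Q ( [P [Q < [P [Q ( )]] >]] )] [P [Q < [P [Q < >]] >]]]

5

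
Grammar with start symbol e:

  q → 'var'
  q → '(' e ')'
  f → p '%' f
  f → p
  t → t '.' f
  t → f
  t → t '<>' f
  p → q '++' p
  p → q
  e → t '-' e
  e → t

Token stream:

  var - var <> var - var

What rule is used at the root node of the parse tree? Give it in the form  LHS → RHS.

e → t '-' e

[e [t [f [p [q var]]]] - [e [t [t [f [p [q var]]]] <> [f [p [q var]]]] - [e [t [f [p [q var]]]]]]]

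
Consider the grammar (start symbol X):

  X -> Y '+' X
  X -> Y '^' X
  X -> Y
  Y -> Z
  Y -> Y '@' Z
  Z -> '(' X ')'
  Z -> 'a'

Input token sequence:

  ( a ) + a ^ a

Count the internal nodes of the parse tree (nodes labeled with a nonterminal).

[X [Y [Z ( [X [Y [Z a]]] )]] + [X [Y [Z a]] ^ [X [Y [Z a]]]]]

12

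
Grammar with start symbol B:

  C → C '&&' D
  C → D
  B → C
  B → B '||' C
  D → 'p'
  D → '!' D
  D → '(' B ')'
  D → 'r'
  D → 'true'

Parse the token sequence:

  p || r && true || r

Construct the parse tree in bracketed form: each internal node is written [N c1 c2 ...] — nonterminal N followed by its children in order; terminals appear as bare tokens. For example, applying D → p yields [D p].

B
B || C
B || C || C
C || C || C
D || C || C
p || C || C
p || C && D || C
p || D && D || C
p || r && D || C
p || r && true || C
p || r && true || D
p || r && true || r

[B [B [B [C [D p]]] || [C [C [D r]] && [D true]]] || [C [D r]]]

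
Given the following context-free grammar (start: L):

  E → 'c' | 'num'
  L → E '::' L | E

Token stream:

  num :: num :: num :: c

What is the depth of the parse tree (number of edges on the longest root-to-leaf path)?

5

[L [E num] :: [L [E num] :: [L [E num] :: [L [E c]]]]]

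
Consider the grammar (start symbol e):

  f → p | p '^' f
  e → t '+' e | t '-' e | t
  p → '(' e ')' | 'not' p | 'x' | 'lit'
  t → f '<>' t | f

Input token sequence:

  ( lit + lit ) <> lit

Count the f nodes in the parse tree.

[e [t [f [p ( [e [t [f [p lit]]] + [e [t [f [p lit]]]]] )]] <> [t [f [p lit]]]]]

4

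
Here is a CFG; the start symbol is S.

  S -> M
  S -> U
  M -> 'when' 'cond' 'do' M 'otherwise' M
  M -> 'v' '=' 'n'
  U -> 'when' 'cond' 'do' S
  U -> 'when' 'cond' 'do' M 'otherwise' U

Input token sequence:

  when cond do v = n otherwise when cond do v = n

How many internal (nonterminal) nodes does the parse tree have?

6

[S [U when cond do [M v = n] otherwise [U when cond do [S [M v = n]]]]]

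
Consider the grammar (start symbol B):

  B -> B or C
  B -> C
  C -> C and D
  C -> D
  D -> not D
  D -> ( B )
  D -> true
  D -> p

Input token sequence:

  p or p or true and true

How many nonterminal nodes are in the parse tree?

11

[B [B [B [C [D p]]] or [C [D p]]] or [C [C [D true]] and [D true]]]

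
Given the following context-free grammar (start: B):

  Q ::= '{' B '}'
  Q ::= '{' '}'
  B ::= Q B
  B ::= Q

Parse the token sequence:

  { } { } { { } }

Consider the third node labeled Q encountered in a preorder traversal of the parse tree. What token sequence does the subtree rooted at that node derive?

[B [Q { }] [B [Q { }] [B [Q { [B [Q { }]] }]]]]

{ { } }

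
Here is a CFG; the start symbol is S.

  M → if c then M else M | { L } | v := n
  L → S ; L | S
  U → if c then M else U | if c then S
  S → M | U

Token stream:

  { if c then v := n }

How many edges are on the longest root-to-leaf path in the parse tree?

[S [M { [L [S [U if c then [S [M v := n]]]]] }]]

7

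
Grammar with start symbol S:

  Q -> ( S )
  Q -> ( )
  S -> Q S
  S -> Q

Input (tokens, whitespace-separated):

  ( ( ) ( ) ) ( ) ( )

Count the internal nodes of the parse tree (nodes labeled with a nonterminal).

10

[S [Q ( [S [Q ( )] [S [Q ( )]]] )] [S [Q ( )] [S [Q ( )]]]]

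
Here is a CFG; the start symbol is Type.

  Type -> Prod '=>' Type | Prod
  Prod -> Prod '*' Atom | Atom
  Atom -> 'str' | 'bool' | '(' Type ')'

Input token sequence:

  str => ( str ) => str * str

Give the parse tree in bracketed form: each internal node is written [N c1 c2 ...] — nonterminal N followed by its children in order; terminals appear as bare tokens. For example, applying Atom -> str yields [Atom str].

Type
Prod => Type
Atom => Type
str => Type
str => Prod => Type
str => Atom => Type
str => ( Type ) => Type
str => ( Prod ) => Type
str => ( Atom ) => Type
str => ( str ) => Type
str => ( str ) => Prod
str => ( str ) => Prod * Atom
str => ( str ) => Atom * Atom
str => ( str ) => str * Atom
str => ( str ) => str * str

[Type [Prod [Atom str]] => [Type [Prod [Atom ( [Type [Prod [Atom str]]] )]] => [Type [Prod [Prod [Atom str]] * [Atom str]]]]]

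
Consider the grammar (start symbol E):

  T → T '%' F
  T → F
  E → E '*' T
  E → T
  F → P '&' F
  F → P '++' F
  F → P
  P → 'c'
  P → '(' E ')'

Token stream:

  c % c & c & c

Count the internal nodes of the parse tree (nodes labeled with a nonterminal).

11

[E [T [T [F [P c]]] % [F [P c] & [F [P c] & [F [P c]]]]]]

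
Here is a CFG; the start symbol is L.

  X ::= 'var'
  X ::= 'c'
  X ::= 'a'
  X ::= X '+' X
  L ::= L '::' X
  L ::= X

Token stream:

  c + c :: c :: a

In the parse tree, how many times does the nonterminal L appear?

3

[L [L [L [X [X c] + [X c]]] :: [X c]] :: [X a]]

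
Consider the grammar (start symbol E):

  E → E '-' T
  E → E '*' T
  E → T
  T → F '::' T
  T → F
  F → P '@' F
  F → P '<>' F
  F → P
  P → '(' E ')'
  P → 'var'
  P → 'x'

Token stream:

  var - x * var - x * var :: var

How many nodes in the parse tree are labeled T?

[E [E [E [E [E [T [F [P var]]]] - [T [F [P x]]]] * [T [F [P var]]]] - [T [F [P x]]]] * [T [F [P var]] :: [T [F [P var]]]]]

6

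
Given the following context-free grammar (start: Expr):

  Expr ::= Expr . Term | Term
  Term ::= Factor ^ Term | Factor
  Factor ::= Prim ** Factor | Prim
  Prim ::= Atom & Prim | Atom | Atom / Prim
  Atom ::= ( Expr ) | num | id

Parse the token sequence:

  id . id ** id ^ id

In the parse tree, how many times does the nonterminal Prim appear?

4

[Expr [Expr [Term [Factor [Prim [Atom id]]]]] . [Term [Factor [Prim [Atom id]] ** [Factor [Prim [Atom id]]]] ^ [Term [Factor [Prim [Atom id]]]]]]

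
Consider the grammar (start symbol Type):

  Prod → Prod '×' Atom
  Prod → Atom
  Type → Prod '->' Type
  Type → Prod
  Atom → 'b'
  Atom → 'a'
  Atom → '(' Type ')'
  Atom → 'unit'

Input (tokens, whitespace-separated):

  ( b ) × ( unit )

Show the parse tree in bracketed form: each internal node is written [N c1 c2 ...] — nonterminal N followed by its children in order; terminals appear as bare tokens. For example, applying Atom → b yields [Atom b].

[Type [Prod [Prod [Atom ( [Type [Prod [Atom b]]] )]] × [Atom ( [Type [Prod [Atom unit]]] )]]]

Type
Prod
Prod × Atom
Atom × Atom
( Type ) × Atom
( Prod ) × Atom
( Atom ) × Atom
( b ) × Atom
( b ) × ( Type )
( b ) × ( Prod )
( b ) × ( Atom )
( b ) × ( unit )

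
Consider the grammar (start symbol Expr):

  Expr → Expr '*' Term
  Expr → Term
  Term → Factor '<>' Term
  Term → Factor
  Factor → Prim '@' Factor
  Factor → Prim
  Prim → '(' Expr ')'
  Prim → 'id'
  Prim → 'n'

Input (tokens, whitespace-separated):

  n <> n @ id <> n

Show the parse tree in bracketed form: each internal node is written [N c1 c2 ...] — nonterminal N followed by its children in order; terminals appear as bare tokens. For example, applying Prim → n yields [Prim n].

Expr
Term
Factor <> Term
Prim <> Term
n <> Term
n <> Factor <> Term
n <> Prim @ Factor <> Term
n <> n @ Factor <> Term
n <> n @ Prim <> Term
n <> n @ id <> Term
n <> n @ id <> Factor
n <> n @ id <> Prim
n <> n @ id <> n

[Expr [Term [Factor [Prim n]] <> [Term [Factor [Prim n] @ [Factor [Prim id]]] <> [Term [Factor [Prim n]]]]]]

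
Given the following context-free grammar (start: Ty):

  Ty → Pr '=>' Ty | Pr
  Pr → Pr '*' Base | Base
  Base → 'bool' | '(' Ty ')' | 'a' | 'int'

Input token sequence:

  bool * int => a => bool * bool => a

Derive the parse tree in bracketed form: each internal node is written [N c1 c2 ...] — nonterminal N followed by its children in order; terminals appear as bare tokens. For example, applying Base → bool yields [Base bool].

Ty
Pr => Ty
Pr * Base => Ty
Base * Base => Ty
bool * Base => Ty
bool * int => Ty
bool * int => Pr => Ty
bool * int => Base => Ty
bool * int => a => Ty
bool * int => a => Pr => Ty
bool * int => a => Pr * Base => Ty
bool * int => a => Base * Base => Ty
bool * int => a => bool * Base => Ty
bool * int => a => bool * bool => Ty
bool * int => a => bool * bool => Pr
bool * int => a => bool * bool => Base
bool * int => a => bool * bool => a

[Ty [Pr [Pr [Base bool]] * [Base int]] => [Ty [Pr [Base a]] => [Ty [Pr [Pr [Base bool]] * [Base bool]] => [Ty [Pr [Base a]]]]]]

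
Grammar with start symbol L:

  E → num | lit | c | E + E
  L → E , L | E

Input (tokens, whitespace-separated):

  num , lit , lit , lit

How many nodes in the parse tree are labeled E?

4

[L [E num] , [L [E lit] , [L [E lit] , [L [E lit]]]]]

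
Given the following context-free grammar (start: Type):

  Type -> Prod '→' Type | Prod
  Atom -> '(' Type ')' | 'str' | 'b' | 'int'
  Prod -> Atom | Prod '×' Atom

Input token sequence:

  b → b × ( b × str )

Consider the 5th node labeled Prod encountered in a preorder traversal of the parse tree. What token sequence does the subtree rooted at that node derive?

b

[Type [Prod [Atom b]] → [Type [Prod [Prod [Atom b]] × [Atom ( [Type [Prod [Prod [Atom b]] × [Atom str]]] )]]]]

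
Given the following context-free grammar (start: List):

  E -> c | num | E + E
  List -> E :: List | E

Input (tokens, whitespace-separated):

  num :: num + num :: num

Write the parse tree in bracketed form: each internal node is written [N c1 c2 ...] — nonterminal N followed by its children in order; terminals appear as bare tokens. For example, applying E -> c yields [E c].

List
E :: List
num :: List
num :: E :: List
num :: E + E :: List
num :: num + E :: List
num :: num + num :: List
num :: num + num :: E
num :: num + num :: num

[List [E num] :: [List [E [E num] + [E num]] :: [List [E num]]]]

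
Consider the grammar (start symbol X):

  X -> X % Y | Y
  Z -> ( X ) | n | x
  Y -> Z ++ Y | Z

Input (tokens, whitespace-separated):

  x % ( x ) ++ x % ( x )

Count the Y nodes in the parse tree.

[X [X [X [Y [Z x]]] % [Y [Z ( [X [Y [Z x]]] )] ++ [Y [Z x]]]] % [Y [Z ( [X [Y [Z x]]] )]]]

6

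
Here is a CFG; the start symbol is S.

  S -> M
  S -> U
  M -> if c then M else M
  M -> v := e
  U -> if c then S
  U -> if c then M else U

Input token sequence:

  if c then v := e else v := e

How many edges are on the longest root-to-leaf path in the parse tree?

[S [M if c then [M v := e] else [M v := e]]]

3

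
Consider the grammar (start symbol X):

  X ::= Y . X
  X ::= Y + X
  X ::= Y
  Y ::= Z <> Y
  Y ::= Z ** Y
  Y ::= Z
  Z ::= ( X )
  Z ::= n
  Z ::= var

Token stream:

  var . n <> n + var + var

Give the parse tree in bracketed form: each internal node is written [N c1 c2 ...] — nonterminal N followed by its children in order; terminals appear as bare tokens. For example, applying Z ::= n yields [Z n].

X
Y . X
Z . X
var . X
var . Y + X
var . Z <> Y + X
var . n <> Y + X
var . n <> Z + X
var . n <> n + X
var . n <> n + Y + X
var . n <> n + Z + X
var . n <> n + var + X
var . n <> n + var + Y
var . n <> n + var + Z
var . n <> n + var + var

[X [Y [Z var]] . [X [Y [Z n] <> [Y [Z n]]] + [X [Y [Z var]] + [X [Y [Z var]]]]]]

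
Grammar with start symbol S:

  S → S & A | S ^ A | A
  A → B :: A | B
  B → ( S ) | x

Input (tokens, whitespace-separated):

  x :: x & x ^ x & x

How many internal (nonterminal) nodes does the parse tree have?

14

[S [S [S [S [A [B x] :: [A [B x]]]] & [A [B x]]] ^ [A [B x]]] & [A [B x]]]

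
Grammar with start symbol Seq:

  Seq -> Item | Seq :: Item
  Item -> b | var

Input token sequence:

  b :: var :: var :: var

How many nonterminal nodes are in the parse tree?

8

[Seq [Seq [Seq [Seq [Item b]] :: [Item var]] :: [Item var]] :: [Item var]]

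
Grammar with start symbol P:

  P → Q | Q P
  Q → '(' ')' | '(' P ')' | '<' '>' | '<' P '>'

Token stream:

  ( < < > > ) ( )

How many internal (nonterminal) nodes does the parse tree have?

8

[P [Q ( [P [Q < [P [Q < >]] >]] )] [P [Q ( )]]]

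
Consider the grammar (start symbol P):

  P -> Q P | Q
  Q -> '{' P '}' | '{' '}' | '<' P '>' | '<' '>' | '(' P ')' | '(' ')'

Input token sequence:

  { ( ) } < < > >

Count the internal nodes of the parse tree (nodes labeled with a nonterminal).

[P [Q { [P [Q ( )]] }] [P [Q < [P [Q < >]] >]]]

8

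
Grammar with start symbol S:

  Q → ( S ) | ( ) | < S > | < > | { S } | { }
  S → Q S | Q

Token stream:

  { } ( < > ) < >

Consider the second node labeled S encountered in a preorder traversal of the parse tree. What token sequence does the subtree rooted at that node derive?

( < > ) < >

[S [Q { }] [S [Q ( [S [Q < >]] )] [S [Q < >]]]]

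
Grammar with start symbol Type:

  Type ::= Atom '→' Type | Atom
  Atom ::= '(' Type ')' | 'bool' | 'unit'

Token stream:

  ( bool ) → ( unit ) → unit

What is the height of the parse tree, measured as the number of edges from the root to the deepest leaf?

5

[Type [Atom ( [Type [Atom bool]] )] → [Type [Atom ( [Type [Atom unit]] )] → [Type [Atom unit]]]]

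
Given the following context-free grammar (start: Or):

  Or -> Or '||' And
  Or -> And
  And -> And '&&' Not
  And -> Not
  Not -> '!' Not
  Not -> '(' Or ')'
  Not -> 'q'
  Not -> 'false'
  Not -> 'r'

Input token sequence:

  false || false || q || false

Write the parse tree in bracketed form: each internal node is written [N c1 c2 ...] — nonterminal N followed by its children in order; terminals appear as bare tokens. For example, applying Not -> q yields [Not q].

[Or [Or [Or [Or [And [Not false]]] || [And [Not false]]] || [And [Not q]]] || [And [Not false]]]

Or
Or || And
Or || And || And
Or || And || And || And
And || And || And || And
Not || And || And || And
false || And || And || And
false || Not || And || And
false || false || And || And
false || false || Not || And
false || false || q || And
false || false || q || Not
false || false || q || false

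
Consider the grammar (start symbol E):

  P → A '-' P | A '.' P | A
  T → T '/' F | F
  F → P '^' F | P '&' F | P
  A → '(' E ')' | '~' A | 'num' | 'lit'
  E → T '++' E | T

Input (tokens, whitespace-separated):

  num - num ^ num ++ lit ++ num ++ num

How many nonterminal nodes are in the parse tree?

[E [T [F [P [A num] - [P [A num]]] ^ [F [P [A num]]]]] ++ [E [T [F [P [A lit]]]] ++ [E [T [F [P [A num]]]] ++ [E [T [F [P [A num]]]]]]]]

25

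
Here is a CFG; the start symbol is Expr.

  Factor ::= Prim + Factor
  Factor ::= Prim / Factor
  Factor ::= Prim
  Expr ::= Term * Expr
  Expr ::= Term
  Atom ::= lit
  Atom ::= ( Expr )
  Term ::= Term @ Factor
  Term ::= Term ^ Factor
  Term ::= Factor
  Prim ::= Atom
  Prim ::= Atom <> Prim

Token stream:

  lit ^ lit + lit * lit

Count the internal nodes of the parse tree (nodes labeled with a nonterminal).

[Expr [Term [Term [Factor [Prim [Atom lit]]]] ^ [Factor [Prim [Atom lit]] + [Factor [Prim [Atom lit]]]]] * [Expr [Term [Factor [Prim [Atom lit]]]]]]

17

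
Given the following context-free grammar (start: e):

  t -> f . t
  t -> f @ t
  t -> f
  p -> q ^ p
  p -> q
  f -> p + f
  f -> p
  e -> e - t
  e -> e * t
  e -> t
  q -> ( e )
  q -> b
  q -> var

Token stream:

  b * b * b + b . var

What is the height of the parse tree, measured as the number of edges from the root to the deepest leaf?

[e [e [e [t [f [p [q b]]]]] * [t [f [p [q b]]]]] * [t [f [p [q b]] + [f [p [q b]]]] . [t [f [p [q var]]]]]]

7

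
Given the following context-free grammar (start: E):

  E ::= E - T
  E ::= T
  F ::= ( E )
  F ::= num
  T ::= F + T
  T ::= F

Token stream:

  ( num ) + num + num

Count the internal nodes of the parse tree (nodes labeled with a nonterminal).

[E [T [F ( [E [T [F num]]] )] + [T [F num] + [T [F num]]]]]

10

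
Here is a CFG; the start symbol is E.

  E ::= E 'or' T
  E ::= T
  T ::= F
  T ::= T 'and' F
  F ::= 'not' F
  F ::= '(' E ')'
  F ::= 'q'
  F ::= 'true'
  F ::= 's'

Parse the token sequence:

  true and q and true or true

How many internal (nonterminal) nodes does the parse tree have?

10

[E [E [T [T [T [F true]] and [F q]] and [F true]]] or [T [F true]]]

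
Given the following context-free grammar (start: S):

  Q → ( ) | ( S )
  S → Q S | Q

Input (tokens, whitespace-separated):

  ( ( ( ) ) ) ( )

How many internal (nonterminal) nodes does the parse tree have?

[S [Q ( [S [Q ( [S [Q ( )]] )]] )] [S [Q ( )]]]

8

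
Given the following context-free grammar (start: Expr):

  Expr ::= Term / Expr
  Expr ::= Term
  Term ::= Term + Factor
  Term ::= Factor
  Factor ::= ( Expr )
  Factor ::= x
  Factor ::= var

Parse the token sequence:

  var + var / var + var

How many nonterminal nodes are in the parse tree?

[Expr [Term [Term [Factor var]] + [Factor var]] / [Expr [Term [Term [Factor var]] + [Factor var]]]]

10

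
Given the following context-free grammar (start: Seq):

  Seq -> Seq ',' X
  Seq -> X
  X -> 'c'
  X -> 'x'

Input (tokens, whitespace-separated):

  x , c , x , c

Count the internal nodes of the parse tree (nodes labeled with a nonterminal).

8

[Seq [Seq [Seq [Seq [X x]] , [X c]] , [X x]] , [X c]]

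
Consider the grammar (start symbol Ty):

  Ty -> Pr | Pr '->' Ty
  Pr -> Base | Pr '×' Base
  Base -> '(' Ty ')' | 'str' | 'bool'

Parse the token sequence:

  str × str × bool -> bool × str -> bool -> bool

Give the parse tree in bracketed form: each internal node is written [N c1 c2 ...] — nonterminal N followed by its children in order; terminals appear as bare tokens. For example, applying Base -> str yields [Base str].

Ty
Pr -> Ty
Pr × Base -> Ty
Pr × Base × Base -> Ty
Base × Base × Base -> Ty
str × Base × Base -> Ty
str × str × Base -> Ty
str × str × bool -> Ty
str × str × bool -> Pr -> Ty
str × str × bool -> Pr × Base -> Ty
str × str × bool -> Base × Base -> Ty
str × str × bool -> bool × Base -> Ty
str × str × bool -> bool × str -> Ty
str × str × bool -> bool × str -> Pr -> Ty
str × str × bool -> bool × str -> Base -> Ty
str × str × bool -> bool × str -> bool -> Ty
str × str × bool -> bool × str -> bool -> Pr
str × str × bool -> bool × str -> bool -> Base
str × str × bool -> bool × str -> bool -> bool

[Ty [Pr [Pr [Pr [Base str]] × [Base str]] × [Base bool]] -> [Ty [Pr [Pr [Base bool]] × [Base str]] -> [Ty [Pr [Base bool]] -> [Ty [Pr [Base bool]]]]]]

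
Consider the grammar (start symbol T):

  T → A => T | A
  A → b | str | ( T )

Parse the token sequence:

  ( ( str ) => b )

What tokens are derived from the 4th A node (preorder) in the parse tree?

[T [A ( [T [A ( [T [A str]] )] => [T [A b]]] )]]

b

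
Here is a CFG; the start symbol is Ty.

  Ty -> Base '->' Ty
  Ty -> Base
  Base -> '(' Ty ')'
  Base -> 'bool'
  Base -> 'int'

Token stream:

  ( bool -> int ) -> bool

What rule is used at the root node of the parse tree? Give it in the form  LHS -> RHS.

Ty -> Base '->' Ty

[Ty [Base ( [Ty [Base bool] -> [Ty [Base int]]] )] -> [Ty [Base bool]]]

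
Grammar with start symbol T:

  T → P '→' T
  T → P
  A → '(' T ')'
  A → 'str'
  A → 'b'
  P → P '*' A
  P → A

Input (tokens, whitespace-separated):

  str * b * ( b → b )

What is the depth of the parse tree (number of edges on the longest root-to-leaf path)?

[T [P [P [P [A str]] * [A b]] * [A ( [T [P [A b]] → [T [P [A b]]]] )]]]

7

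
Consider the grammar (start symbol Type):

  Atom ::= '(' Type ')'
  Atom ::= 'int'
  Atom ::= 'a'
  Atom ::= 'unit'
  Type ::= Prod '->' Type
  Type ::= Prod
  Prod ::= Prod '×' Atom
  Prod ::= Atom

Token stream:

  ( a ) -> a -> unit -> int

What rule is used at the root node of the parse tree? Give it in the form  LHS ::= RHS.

[Type [Prod [Atom ( [Type [Prod [Atom a]]] )]] -> [Type [Prod [Atom a]] -> [Type [Prod [Atom unit]] -> [Type [Prod [Atom int]]]]]]

Type ::= Prod '->' Type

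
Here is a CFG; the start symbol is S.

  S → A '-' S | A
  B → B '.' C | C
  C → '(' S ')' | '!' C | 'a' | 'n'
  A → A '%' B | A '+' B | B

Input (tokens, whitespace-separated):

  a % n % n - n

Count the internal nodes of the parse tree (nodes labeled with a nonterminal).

[S [A [A [A [B [C a]]] % [B [C n]]] % [B [C n]]] - [S [A [B [C n]]]]]

14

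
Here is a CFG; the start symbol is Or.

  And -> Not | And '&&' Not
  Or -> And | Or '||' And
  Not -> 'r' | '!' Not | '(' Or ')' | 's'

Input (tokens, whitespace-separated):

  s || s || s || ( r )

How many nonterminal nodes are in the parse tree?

[Or [Or [Or [Or [And [Not s]]] || [And [Not s]]] || [And [Not s]]] || [And [Not ( [Or [And [Not r]]] )]]]

15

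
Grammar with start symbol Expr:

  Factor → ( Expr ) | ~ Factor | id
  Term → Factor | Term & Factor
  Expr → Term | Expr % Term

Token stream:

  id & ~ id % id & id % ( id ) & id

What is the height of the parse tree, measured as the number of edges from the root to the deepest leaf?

[Expr [Expr [Expr [Term [Term [Factor id]] & [Factor ~ [Factor id]]]] % [Term [Term [Factor id]] & [Factor id]]] % [Term [Term [Factor ( [Expr [Term [Factor id]]] )]] & [Factor id]]]

7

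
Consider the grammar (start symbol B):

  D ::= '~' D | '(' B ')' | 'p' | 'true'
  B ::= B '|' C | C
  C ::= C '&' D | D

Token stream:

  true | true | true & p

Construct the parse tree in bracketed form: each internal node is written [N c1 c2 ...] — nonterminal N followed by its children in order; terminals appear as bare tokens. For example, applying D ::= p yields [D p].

[B [B [B [C [D true]]] | [C [D true]]] | [C [C [D true]] & [D p]]]

B
B | C
B | C | C
C | C | C
D | C | C
true | C | C
true | D | C
true | true | C
true | true | C & D
true | true | D & D
true | true | true & D
true | true | true & p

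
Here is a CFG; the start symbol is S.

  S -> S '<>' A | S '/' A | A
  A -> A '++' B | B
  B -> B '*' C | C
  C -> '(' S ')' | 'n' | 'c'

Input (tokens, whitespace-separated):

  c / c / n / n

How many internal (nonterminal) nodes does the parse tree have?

16

[S [S [S [S [A [B [C c]]]] / [A [B [C c]]]] / [A [B [C n]]]] / [A [B [C n]]]]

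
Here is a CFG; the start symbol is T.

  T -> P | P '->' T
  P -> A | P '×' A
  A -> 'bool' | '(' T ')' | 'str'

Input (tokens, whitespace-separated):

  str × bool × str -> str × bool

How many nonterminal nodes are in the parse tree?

[T [P [P [P [A str]] × [A bool]] × [A str]] -> [T [P [P [A str]] × [A bool]]]]

12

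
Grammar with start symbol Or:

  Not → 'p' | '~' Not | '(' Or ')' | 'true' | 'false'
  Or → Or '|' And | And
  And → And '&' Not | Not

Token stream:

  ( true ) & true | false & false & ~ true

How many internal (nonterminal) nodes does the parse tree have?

[Or [Or [And [And [Not ( [Or [And [Not true]]] )]] & [Not true]]] | [And [And [And [Not false]] & [Not false]] & [Not ~ [Not true]]]]

16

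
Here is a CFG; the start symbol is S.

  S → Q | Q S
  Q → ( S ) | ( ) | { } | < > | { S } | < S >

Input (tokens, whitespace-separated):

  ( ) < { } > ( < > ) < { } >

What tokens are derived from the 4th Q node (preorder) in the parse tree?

[S [Q ( )] [S [Q < [S [Q { }]] >] [S [Q ( [S [Q < >]] )] [S [Q < [S [Q { }]] >]]]]]

( < > )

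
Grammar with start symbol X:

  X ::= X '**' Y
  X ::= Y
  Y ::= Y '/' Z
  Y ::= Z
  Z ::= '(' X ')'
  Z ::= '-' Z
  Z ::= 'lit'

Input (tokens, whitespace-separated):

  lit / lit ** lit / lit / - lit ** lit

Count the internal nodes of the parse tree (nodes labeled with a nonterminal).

16

[X [X [X [Y [Y [Z lit]] / [Z lit]]] ** [Y [Y [Y [Z lit]] / [Z lit]] / [Z - [Z lit]]]] ** [Y [Z lit]]]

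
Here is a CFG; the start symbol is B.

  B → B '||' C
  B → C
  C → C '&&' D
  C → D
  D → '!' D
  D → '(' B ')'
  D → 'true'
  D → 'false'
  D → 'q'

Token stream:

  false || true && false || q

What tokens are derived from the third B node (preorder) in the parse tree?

false

[B [B [B [C [D false]]] || [C [C [D true]] && [D false]]] || [C [D q]]]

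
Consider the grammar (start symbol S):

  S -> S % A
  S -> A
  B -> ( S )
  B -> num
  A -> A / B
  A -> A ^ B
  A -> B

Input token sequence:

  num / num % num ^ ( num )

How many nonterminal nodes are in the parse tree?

13

[S [S [A [A [B num]] / [B num]]] % [A [A [B num]] ^ [B ( [S [A [B num]]] )]]]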